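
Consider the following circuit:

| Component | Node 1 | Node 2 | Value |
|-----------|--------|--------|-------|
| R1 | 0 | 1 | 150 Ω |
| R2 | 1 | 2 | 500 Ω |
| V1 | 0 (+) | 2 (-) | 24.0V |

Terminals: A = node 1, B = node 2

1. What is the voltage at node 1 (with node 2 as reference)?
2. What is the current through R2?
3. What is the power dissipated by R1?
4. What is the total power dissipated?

Nodal analysis, taking node 2 as the 0 V reference.
Source V1 fixes V_0 = 24 V.
KCL at each unknown node (sum of currents leaving = 0; resistances in Ω):
  Node 1: (V_1 - 24)/150 + (V_1 - 0)/500 = 0
Collecting terms: 0.008667 × V_1 = 0.16  =>  V_1 = 18.46 V
Part 1:
  Read off the nodal solution: V_1 = 18.46 V
Part 2:
  I_R2 = (V_1 - V_2)/R2 = (18.46 - 0)/500 = 0.03692 A
  Magnitude: I_R2 = 0.03692 A
Part 3:
  I_R1 = (V_0 - V_1)/R1 = (24 - 18.46)/150 = 0.03692 A
  P_R1 = I_R1² × R1 = (0.03692)² × 150 = 0.2045 W
Part 4:
  Power in each resistor, P = (ΔV)²/R:
    P_R1 = (24 - 18.46)²/150 = 0.2045 W
    P_R2 = (18.46 - 0)²/500 = 0.6817 W
  P_total = P_R1 + P_R2 = 0.8862 W

Final answers:
1. V_1 = 18.46 V
2. I_R2 = 0.03692 A
3. P_R1 = 0.2045 W
4. P_total = 0.8862 W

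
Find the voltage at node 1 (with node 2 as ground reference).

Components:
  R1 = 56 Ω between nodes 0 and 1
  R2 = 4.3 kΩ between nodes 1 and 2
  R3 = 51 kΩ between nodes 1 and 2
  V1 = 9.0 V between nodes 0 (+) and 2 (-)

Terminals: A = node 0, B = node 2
Nodal analysis, taking node 2 as the 0 V reference.
Source V1 fixes V_0 = 9 V.
KCL at each unknown node (sum of currents leaving = 0; resistances in Ω):
  Node 1: (V_1 - 9)/56 + (V_1 - 0)/4300 + (V_1 - 0)/51000 = 0
Collecting terms: 0.01811 × V_1 = 0.1607  =>  V_1 = 8.875 V
The requested potential is V_1 = 8.875 V.

Final answer: V_1 = 8.875 V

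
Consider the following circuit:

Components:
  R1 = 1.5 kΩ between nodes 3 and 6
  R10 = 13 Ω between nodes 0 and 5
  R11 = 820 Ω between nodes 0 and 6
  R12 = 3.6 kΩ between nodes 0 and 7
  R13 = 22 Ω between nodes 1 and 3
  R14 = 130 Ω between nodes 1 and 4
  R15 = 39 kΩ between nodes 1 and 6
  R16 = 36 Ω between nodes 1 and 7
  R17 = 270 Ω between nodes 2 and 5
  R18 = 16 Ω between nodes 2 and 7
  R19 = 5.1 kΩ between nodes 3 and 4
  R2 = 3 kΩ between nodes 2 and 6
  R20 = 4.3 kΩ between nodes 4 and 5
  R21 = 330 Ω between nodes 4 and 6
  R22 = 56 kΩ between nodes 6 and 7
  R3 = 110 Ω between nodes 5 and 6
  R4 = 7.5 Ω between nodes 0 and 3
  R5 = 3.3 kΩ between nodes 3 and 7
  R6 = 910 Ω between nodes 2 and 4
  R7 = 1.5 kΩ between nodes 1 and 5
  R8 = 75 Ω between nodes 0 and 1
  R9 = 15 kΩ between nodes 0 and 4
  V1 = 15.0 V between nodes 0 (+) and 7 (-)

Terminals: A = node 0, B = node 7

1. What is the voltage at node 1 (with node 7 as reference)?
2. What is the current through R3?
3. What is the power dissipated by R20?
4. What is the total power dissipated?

Nodal analysis, taking node 7 as the 0 V reference.
Source V1 fixes V_0 = 15 V.
KCL at each unknown node (sum of currents leaving = 0; resistances in Ω):
  Node 1: (V_1 - V_5)/1500 + (V_1 - 15)/75 + (V_1 - V_3)/22 + (V_1 - V_4)/130 + (V_1 - V_6)/39000 + (V_1 - 0)/36 = 0
  Node 2: (V_2 - V_6)/3000 + (V_2 - V_4)/910 + (V_2 - V_5)/270 + (V_2 - 0)/16 = 0
  Node 3: (V_3 - V_6)/1500 + (V_3 - 15)/7.5 + (V_3 - 0)/3300 + (V_3 - V_1)/22 + (V_3 - V_4)/5100 = 0
  Node 4: (V_4 - V_2)/910 + (V_4 - 15)/15000 + (V_4 - V_1)/130 + (V_4 - V_3)/5100 + (V_4 - V_5)/4300 + (V_4 - V_6)/330 = 0
  Node 5: (V_5 - V_6)/110 + (V_5 - V_1)/1500 + (V_5 - 15)/13 + (V_5 - V_2)/270 + (V_5 - V_4)/4300 = 0
  Node 6: (V_6 - V_3)/1500 + (V_6 - V_2)/3000 + (V_6 - V_5)/110 + (V_6 - 15)/820 + (V_6 - V_1)/39000 + (V_6 - V_4)/330 + (V_6 - 0)/56000 = 0
Collecting terms (coefficients in siemens):
  0.09495·V_1 - 0.04545·V_3 - 0.007692·V_4 - 0.0006667·V_5 - 0.00002564·V_6 = 0.2
  0.06764·V_2 - 0.001099·V_4 - 0.003704·V_5 - 0.0003333·V_6 = 0
  0.18·V_3 - 0.04545·V_1 - 0.0001961·V_4 - 0.0006667·V_6 = 2
  0.01232·V_4 - 0.007692·V_1 - 0.001099·V_2 - 0.0001961·V_3 - 0.0002326·V_5 - 0.00303·V_6 = 0.001
  0.09062·V_5 - 0.0006667·V_1 - 0.003704·V_2 - 0.0002326·V_4 - 0.009091·V_6 = 1.154
  0.01438·V_6 - 0.00002564·V_1 - 0.0003333·V_2 - 0.0006667·V_3 - 0.00303·V_4 - 0.009091·V_5 = 0.01829
Solving these 6 simultaneous equations (Gaussian elimination) gives:
  V_1 = 9.498 V, V_2 = 0.9985 V, V_3 = 13.57 V, V_4 = 9.773 V
  V_5 = 14.17 V, V_6 = 12.95 V
Part 1:
  Read off the nodal solution: V_1 = 9.498 V
Part 2:
  I_R3 = (V_5 - V_6)/R3 = (14.17 - 12.95)/110 = 0.01104 A
  Magnitude: I_R3 = 0.01104 A
Part 3:
  I_R20 = (V_4 - V_5)/R20 = (9.773 - 14.17)/4300 = -0.001022 A
  P_R20 = I_R20² × R20 = (-0.001022)² × 4300 = 0.004493 W
Part 4:
  Power in each resistor, P = (ΔV)²/R:
    P_R1 = (13.57 - 12.95)²/1500 = 0.0002542 W
    P_R2 = (0.9985 - 12.95)²/3000 = 0.04765 W
    P_R3 = (14.17 - 12.95)²/110 = 0.01341 W
    P_R4 = (15 - 13.57)²/7.5 = 0.272 W
    P_R5 = (13.57 - 0)²/3300 = 0.05582 W
    P_R6 = (0.9985 - 9.773)²/910 = 0.08461 W
    P_R7 = (9.498 - 14.17)²/1500 = 0.01454 W
    P_R8 = (15 - 9.498)²/75 = 0.4036 W
    P_R9 = (15 - 9.773)²/15000 = 0.001821 W
    P_R10 = (15 - 14.17)²/13 = 0.05317 W
    P_R11 = (15 - 12.95)²/820 = 0.005104 W
    P_R12 = (15 - 0)²/3600 = 0.0625 W
    P_R13 = (9.498 - 13.57)²/22 = 0.7543 W
    P_R14 = (9.498 - 9.773)²/130 = 0.0005808 W
    P_R15 = (9.498 - 12.95)²/39000 = 0.0003063 W
    P_R16 = (9.498 - 0)²/36 = 2.506 W
    P_R17 = (0.9985 - 14.17)²/270 = 0.6424 W
    P_R18 = (0.9985 - 0)²/16 = 0.06231 W
    P_R19 = (13.57 - 9.773)²/5100 = 0.00283 W
    P_R20 = (9.773 - 14.17)²/4300 = 0.004493 W
    P_R21 = (9.773 - 12.95)²/330 = 0.03067 W
    P_R22 = (12.95 - 0)²/56000 = 0.002997 W
  P_total = P_R1 + P_R2 + P_R3 + P_R4 + P_R5 + P_R6 + P_R7 + P_R8 + P_R9 + P_R10 + P_R11 + P_R12 + P_R13 + P_R14 + P_R15 + P_R16 + P_R17 + P_R18 + P_R19 + P_R20 + P_R21 + P_R22 = 5.021 W

Final answers:
1. V_1 = 9.498 V
2. I_R3 = 0.01104 A
3. P_R20 = 0.004493 W
4. P_total = 5.021 W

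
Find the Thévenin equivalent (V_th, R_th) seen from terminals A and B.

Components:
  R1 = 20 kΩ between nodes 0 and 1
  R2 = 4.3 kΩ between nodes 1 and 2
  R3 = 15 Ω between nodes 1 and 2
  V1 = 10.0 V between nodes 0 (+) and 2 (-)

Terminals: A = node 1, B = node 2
Step 1 — V_th is the open-circuit voltage V_A - V_B (nothing connected across the terminals).
Nodal analysis, taking node 2 as the 0 V reference.
Source V1 fixes V_0 = 10 V.
KCL at each unknown node (sum of currents leaving = 0; resistances in Ω):
  Node 1: (V_1 - 10)/20000 + (V_1 - 0)/4300 + (V_1 - 0)/15 = 0
Collecting terms: 0.06695 × V_1 = 0.0005  =>  V_1 = 0.007468 V
V_th = V_1 - V_2 = 0.007468 - 0 = 0.007468 V
Step 2 — R_th: zero the source — replace V1 by a short circuit (node 2 merges into node 0) — and find the resistance seen between A (node 1) and B (node 0).
Reduce the network between node 1 (A) and node 0 (B) by series/parallel combination:
  Rp1 = R1 ‖ R2 ‖ R3 (parallel, all between nodes 0 and 1) = 1/(1/20000 + 1/4300 + 1/15) = 14.94 Ω
R_th = 14.94 Ω

Final answer: V_th = 0.007468 V, R_th = 14.94 Ω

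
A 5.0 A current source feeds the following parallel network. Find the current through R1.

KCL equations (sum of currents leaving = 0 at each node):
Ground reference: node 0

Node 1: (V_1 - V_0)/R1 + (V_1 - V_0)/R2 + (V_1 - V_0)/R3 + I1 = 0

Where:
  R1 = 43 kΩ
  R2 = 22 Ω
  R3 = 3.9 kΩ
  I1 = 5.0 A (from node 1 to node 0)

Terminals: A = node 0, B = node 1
All resistors sit directly between nodes 0 and 1, so they are in parallel and share one voltage V; the full source current 5 A splits among them.
1/R_par = 1/43000 + 1/22 + 1/3900 = 0.04573 S  =>  R_par = 21.87 Ω
V = I × R_par = 5 × 21.87 = 109.3 V
I_R1 = V/R1 = 109.3/43000 = 0.002542 A

Final answer: 0.002542 A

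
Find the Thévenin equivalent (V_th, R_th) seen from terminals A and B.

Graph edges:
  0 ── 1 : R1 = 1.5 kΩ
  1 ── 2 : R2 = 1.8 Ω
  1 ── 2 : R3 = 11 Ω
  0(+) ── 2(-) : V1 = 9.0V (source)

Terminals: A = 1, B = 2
Step 1 — V_th is the open-circuit voltage V_A - V_B (nothing connected across the terminals).
Nodal analysis, taking node 2 as the 0 V reference.
Source V1 fixes V_0 = 9 V.
KCL at each unknown node (sum of currents leaving = 0; resistances in Ω):
  Node 1: (V_1 - 9)/1500 + (V_1 - 0)/1.8 + (V_1 - 0)/11 = 0
Collecting terms: 0.6471 × V_1 = 0.006  =>  V_1 = 0.009272 V
V_th = V_1 - V_2 = 0.009272 - 0 = 0.009272 V
Step 2 — R_th: zero the source — replace V1 by a short circuit (node 2 merges into node 0) — and find the resistance seen between A (node 1) and B (node 0).
Reduce the network between node 1 (A) and node 0 (B) by series/parallel combination:
  Rp1 = R1 ‖ R2 ‖ R3 (parallel, all between nodes 0 and 1) = 1/(1/1500 + 1/1.8 + 1/11) = 1.545 Ω
R_th = 1.545 Ω

Final answer: V_th = 0.009272 V, R_th = 1.545 Ω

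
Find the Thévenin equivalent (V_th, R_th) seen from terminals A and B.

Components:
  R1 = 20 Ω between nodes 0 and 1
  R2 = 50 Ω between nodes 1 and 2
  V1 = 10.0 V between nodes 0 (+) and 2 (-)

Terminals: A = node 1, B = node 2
Step 1 — V_th is the open-circuit voltage V_A - V_B (nothing connected across the terminals).
Nodal analysis, taking node 2 as the 0 V reference.
Source V1 fixes V_0 = 10 V.
KCL at each unknown node (sum of currents leaving = 0; resistances in Ω):
  Node 1: (V_1 - 10)/20 + (V_1 - 0)/50 = 0
Collecting terms: 0.07 × V_1 = 0.5  =>  V_1 = 7.143 V
V_th = V_1 - V_2 = 7.143 - 0 = 7.143 V
Step 2 — R_th: zero the source — replace V1 by a short circuit (node 2 merges into node 0) — and find the resistance seen between A (node 1) and B (node 0).
Reduce the network between node 1 (A) and node 0 (B) by series/parallel combination:
  Rp1 = R1 ‖ R2 (parallel, both between nodes 0 and 1) = 1/(1/20 + 1/50) = 14.29 Ω
R_th = 14.29 Ω

Final answer: V_th = 7.143 V, R_th = 14.29 Ω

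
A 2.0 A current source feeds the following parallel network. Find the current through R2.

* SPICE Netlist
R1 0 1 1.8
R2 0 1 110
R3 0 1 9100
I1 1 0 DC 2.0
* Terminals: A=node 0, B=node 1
All resistors sit directly between nodes 0 and 1, so they are in parallel and share one voltage V; the full source current 2 A splits among them.
1/R_par = 1/1.8 + 1/110 + 1/9100 = 0.5648 S  =>  R_par = 1.771 Ω
V = I × R_par = 2 × 1.771 = 3.541 V
I_R2 = V/R2 = 3.541/110 = 0.03219 A

Final answer: 0.03219 A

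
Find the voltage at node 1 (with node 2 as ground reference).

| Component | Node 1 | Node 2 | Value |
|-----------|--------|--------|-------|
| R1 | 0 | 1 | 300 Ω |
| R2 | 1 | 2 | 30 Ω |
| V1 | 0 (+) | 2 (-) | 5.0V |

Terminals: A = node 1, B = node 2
Nodal analysis, taking node 2 as the 0 V reference.
Source V1 fixes V_0 = 5 V.
KCL at each unknown node (sum of currents leaving = 0; resistances in Ω):
  Node 1: (V_1 - 5)/300 + (V_1 - 0)/30 = 0
Collecting terms: 0.03667 × V_1 = 0.01667  =>  V_1 = 0.4545 V
The requested potential is V_1 = 0.4545 V.

Final answer: V_1 = 0.4545 V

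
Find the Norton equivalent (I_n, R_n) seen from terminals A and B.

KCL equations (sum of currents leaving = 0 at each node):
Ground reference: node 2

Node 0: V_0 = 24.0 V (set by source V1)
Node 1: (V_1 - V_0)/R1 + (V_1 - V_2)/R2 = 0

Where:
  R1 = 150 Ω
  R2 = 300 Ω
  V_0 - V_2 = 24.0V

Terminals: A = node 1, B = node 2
Find the Thévenin equivalent first; then I_n = V_th/R_th and R_n = R_th.
Step 1 — V_th is the open-circuit voltage V_A - V_B (nothing connected across the terminals).
Nodal analysis, taking node 2 as the 0 V reference.
Source V1 fixes V_0 = 24 V.
KCL at each unknown node (sum of currents leaving = 0; resistances in Ω):
  Node 1: (V_1 - 24)/150 + (V_1 - 0)/300 = 0
Collecting terms: 0.01 × V_1 = 0.16  =>  V_1 = 16 V
V_th = V_1 - V_2 = 16 - 0 = 16 V
Step 2 — R_th: zero the source — replace V1 by a short circuit (node 2 merges into node 0) — and find the resistance seen between A (node 1) and B (node 0).
Reduce the network between node 1 (A) and node 0 (B) by series/parallel combination:
  Rp1 = R1 ‖ R2 (parallel, both between nodes 0 and 1) = 1/(1/150 + 1/300) = 100 Ω
R_th = 100 Ω
I_n = V_th/R_th = 16/100 = 0.16 A, and R_n = R_th = 100 Ω

Final answer: I_n = 0.16 A, R_n = 100 Ω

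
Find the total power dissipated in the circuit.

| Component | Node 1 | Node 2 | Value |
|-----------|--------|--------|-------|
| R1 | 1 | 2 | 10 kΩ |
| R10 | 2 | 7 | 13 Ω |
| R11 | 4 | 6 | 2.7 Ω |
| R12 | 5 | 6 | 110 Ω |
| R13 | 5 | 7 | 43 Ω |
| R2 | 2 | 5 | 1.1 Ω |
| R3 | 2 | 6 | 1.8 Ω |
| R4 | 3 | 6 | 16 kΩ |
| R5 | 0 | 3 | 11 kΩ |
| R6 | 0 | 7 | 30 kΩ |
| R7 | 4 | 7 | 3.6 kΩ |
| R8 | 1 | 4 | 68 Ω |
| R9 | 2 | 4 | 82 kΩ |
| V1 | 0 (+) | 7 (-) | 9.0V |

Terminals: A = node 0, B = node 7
Nodal analysis, taking node 7 as the 0 V reference.
Source V1 fixes V_0 = 9 V.
KCL at each unknown node (sum of currents leaving = 0; resistances in Ω):
  Node 1: (V_1 - V_2)/10000 + (V_1 - V_4)/68 = 0
  Node 2: (V_2 - V_1)/10000 + (V_2 - V_5)/1.1 + (V_2 - V_6)/1.8 + (V_2 - V_4)/82000 + (V_2 - 0)/13 = 0
  Node 3: (V_3 - V_6)/16000 + (V_3 - 9)/11000 = 0
  Node 4: (V_4 - 0)/3600 + (V_4 - V_1)/68 + (V_4 - V_2)/82000 + (V_4 - V_6)/2.7 = 0
  Node 5: (V_5 - V_2)/1.1 + (V_5 - V_6)/110 + (V_5 - 0)/43 = 0
  Node 6: (V_6 - V_2)/1.8 + (V_6 - V_3)/16000 + (V_6 - V_4)/2.7 + (V_6 - V_5)/110 = 0
Collecting terms (coefficients in siemens):
  0.01481·V_1 - 0.0001·V_2 - 0.01471·V_4 = 0
  1.542·V_2 - 0.0001·V_1 - 0.0000122·V_4 - 0.9091·V_5 - 0.5556·V_6 = 0
  0.0001534·V_3 - 0.0000625·V_6 = 0.0008182
  0.3854·V_4 - 0.01471·V_1 - 0.0000122·V_2 - 0.3704·V_6 = 0
  0.9414·V_5 - 0.9091·V_2 - 0.009091·V_6 = 0
  0.9351·V_6 - 0.5556·V_2 - 0.0000625·V_3 - 0.3704·V_4 - 0.009091·V_5 = 0
Solving these 6 simultaneous equations (Gaussian elimination) gives:
  V_1 = 0.003913 V, V_2 = 0.003333 V, V_3 = 5.335 V, V_4 = 0.003917 V
  V_5 = 0.003256 V, V_6 = 0.00392 V
Power in each resistor, P = (ΔV)²/R:
  P_R1 = (0.003913 - 0.003333)²/10000 = 0.00000000003361 W
  P_R2 = (0.003333 - 0.003256)²/1.1 = 0.000000005343 W
  P_R3 = (0.003333 - 0.00392)²/1.8 = 0.0000001913 W
  P_R4 = (5.335 - 0.00392)²/16000 = 0.001776 W
  P_R5 = (9 - 5.335)²/11000 = 0.001221 W
  P_R6 = (9 - 0)²/30000 = 0.0027 W
  P_R7 = (0.003917 - 0)²/3600 = 0.000000004261 W
  P_R8 = (0.003913 - 0.003917)²/68 = 0.0000000000002286 W
  P_R9 = (0.003333 - 0.003917)²/82000 = 0.000000000004155 W
  P_R10 = (0.003333 - 0)²/13 = 0.0000008545 W
  P_R11 = (0.003917 - 0.00392)²/2.7 = 0.00000000000359 W
  P_R12 = (0.003256 - 0.00392)²/110 = 0.000000004002 W
  P_R13 = (0.003256 - 0)²/43 = 0.0000002466 W
P_total = P_R1 + P_R2 + P_R3 + P_R4 + P_R5 + P_R6 + P_R7 + P_R8 + P_R9 + P_R10 + P_R11 + P_R12 + P_R13 = 0.005699 W

Final answer: 0.005699 W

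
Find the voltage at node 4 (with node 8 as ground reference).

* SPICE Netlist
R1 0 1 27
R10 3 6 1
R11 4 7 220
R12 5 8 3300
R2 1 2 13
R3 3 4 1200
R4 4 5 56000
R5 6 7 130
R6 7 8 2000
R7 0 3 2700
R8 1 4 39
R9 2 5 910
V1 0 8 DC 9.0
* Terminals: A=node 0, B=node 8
Nodal analysis, taking node 8 as the 0 V reference.
Source V1 fixes V_0 = 9 V.
KCL at each unknown node (sum of currents leaving = 0; resistances in Ω):
  Node 1: (V_1 - 9)/27 + (V_1 - V_2)/13 + (V_1 - V_4)/39 = 0
  Node 2: (V_2 - V_1)/13 + (V_2 - V_5)/910 = 0
  Node 3: (V_3 - V_4)/1200 + (V_3 - 9)/2700 + (V_3 - V_6)/1 = 0
  Node 4: (V_4 - V_3)/1200 + (V_4 - V_5)/56000 + (V_4 - V_1)/39 + (V_4 - V_7)/220 = 0
  Node 5: (V_5 - V_4)/56000 + (V_5 - V_2)/910 + (V_5 - 0)/3300 = 0
  Node 6: (V_6 - V_7)/130 + (V_6 - V_3)/1 = 0
  Node 7: (V_7 - V_6)/130 + (V_7 - 0)/2000 + (V_7 - V_4)/220 = 0
Collecting terms (coefficients in siemens):
  0.1396·V_1 - 0.07692·V_2 - 0.02564·V_4 = 0.3333
  0.07802·V_2 - 0.07692·V_1 - 0.001099·V_5 = 0
  1.001·V_3 - 0.0008333·V_4 - 1·V_6 = 0.003333
  0.03104·V_4 - 0.02564·V_1 - 0.0008333·V_3 - 0.00001786·V_5 - 0.004545·V_7 = 0
  0.00142·V_5 - 0.001099·V_2 - 0.00001786·V_4 = 0
  1.008·V_6 - 1·V_3 - 0.007692·V_7 = 0
  0.01274·V_7 - 0.004545·V_4 - 0.007692·V_6 = 0
Solving these 7 simultaneous equations (Gaussian elimination) gives:
  V_1 = 8.844 V, V_2 = 8.817 V, V_3 = 8.109 V, V_4 = 8.7 V
  V_5 = 6.934 V, V_6 = 8.108 V, V_7 = 8.001 V
The requested potential is V_4 = 8.7 V.

Final answer: V_4 = 8.7 V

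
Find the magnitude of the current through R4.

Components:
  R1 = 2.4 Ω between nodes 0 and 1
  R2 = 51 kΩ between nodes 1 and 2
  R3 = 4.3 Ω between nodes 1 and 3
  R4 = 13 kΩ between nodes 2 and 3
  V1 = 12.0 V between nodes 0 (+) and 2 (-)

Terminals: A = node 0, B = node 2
Nodal analysis, taking node 2 as the 0 V reference.
Source V1 fixes V_0 = 12 V.
KCL at each unknown node (sum of currents leaving = 0; resistances in Ω):
  Node 1: (V_1 - 12)/2.4 + (V_1 - 0)/51000 + (V_1 - V_3)/4.3 = 0
  Node 3: (V_3 - V_1)/4.3 + (V_3 - 0)/13000 = 0
Collecting terms (coefficients in siemens):
  0.6492·V_1 - 0.2326·V_3 = 5
  0.2326·V_3 - 0.2326·V_1 = 0
Determinant D = (0.6492)(0.2326) - (-0.2326)(-0.2326) = 0.09695
V_1 = [(5)(0.2326) - (-0.2326)(0)]/D = 12 V
V_3 = [(0.6492)(0) - (5)(-0.2326)]/D = 11.99 V
I_R4 = (V_2 - V_3)/R4 = (0 - 11.99)/13000 = -0.0009226 A
|I_R4| = 0.0009226 A

Final answer: |I_R4| = 0.0009226 A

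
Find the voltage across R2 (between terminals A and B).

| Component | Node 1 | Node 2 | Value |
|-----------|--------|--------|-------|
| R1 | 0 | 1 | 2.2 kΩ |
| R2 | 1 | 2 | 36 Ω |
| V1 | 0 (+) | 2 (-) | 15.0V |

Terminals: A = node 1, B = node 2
R1 and R2 are in series across V1 (node 0 → node 1 → node 2), and the output A–B is taken across R2, so this is a voltage divider.
Series current: I = V1/(R1 + R2) = 15/(2200 + 36) = 15/2236 = 0.006708 A
V_R2 = I × R2 = V1 × R2/(R1 + R2) = 15 × 36/2236 = 0.2415 V

Final answer: 0.2415 V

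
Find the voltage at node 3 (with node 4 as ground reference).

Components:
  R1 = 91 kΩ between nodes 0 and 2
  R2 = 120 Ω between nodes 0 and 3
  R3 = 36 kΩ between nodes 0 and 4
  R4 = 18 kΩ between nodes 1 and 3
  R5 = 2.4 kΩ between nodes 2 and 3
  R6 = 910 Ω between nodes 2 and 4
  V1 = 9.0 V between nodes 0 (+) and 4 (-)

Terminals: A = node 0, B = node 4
Nodal analysis, taking node 4 as the 0 V reference.
Source V1 fixes V_0 = 9 V.
KCL at each unknown node (sum of currents leaving = 0; resistances in Ω):
  Node 1: (V_1 - V_3)/18000 = 0
  Node 2: (V_2 - 9)/91000 + (V_2 - V_3)/2400 + (V_2 - 0)/910 = 0
  Node 3: (V_3 - 9)/120 + (V_3 - V_1)/18000 + (V_3 - V_2)/2400 = 0
Collecting terms (coefficients in siemens):
  0.00005556·V_1 - 0.00005556·V_3 = 0
  0.001527·V_2 - 0.0004167·V_3 = 0.0000989
  0.008806·V_3 - 0.00005556·V_1 - 0.0004167·V_2 = 0.075
Solving these 3 simultaneous equations (Gaussian elimination) gives:
  V_1 = 8.687 V, V_2 = 2.436 V, V_3 = 8.687 V
The requested potential is V_3 = 8.687 V.

Final answer: V_3 = 8.687 V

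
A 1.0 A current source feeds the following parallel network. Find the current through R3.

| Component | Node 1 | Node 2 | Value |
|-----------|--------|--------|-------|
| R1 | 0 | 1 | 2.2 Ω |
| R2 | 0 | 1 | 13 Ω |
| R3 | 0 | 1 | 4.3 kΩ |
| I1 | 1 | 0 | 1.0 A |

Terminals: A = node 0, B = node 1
All resistors sit directly between nodes 0 and 1, so they are in parallel and share one voltage V; the full source current 1 A splits among them.
1/R_par = 1/2.2 + 1/13 + 1/4300 = 0.5317 S  =>  R_par = 1.881 Ω
V = I × R_par = 1 × 1.881 = 1.881 V
I_R3 = V/R3 = 1.881/4300 = 0.0004374 A

Final answer: 0.0004374 A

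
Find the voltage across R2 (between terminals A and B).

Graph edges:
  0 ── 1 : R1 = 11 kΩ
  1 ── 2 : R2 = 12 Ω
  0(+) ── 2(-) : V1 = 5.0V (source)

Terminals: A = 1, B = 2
R1 and R2 are in series across V1 (node 0 → node 1 → node 2), and the output A–B is taken across R2, so this is a voltage divider.
Series current: I = V1/(R1 + R2) = 5/(11000 + 12) = 5/11010 = 0.0004541 A
V_R2 = I × R2 = V1 × R2/(R1 + R2) = 5 × 12/11010 = 0.005449 V

Final answer: 0.005449 V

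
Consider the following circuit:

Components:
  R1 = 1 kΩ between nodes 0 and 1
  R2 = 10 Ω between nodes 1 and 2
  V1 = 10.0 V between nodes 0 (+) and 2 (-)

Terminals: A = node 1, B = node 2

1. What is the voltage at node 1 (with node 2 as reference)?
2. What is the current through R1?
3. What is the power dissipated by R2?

Nodal analysis, taking node 2 as the 0 V reference.
Source V1 fixes V_0 = 10 V.
KCL at each unknown node (sum of currents leaving = 0; resistances in Ω):
  Node 1: (V_1 - 10)/1000 + (V_1 - 0)/10 = 0
Collecting terms: 0.101 × V_1 = 0.01  =>  V_1 = 0.09901 V
Part 1:
  Read off the nodal solution: V_1 = 0.09901 V
Part 2:
  I_R1 = (V_0 - V_1)/R1 = (10 - 0.09901)/1000 = 0.009901 A
  Magnitude: I_R1 = 0.009901 A
Part 3:
  I_R2 = (V_1 - V_2)/R2 = (0.09901 - 0)/10 = 0.009901 A
  P_R2 = I_R2² × R2 = (0.009901)² × 10 = 0.0009803 W

Final answers:
1. V_1 = 0.09901 V
2. I_R1 = 0.009901 A
3. P_R2 = 0.0009803 W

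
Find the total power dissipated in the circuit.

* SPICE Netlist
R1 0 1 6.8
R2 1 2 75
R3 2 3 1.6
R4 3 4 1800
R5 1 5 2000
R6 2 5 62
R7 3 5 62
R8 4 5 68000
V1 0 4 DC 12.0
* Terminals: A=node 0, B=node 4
Nodal analysis, taking node 4 as the 0 V reference.
Source V1 fixes V_0 = 12 V.
KCL at each unknown node (sum of currents leaving = 0; resistances in Ω):
  Node 1: (V_1 - 12)/6.8 + (V_1 - V_2)/75 + (V_1 - V_5)/2000 = 0
  Node 2: (V_2 - V_1)/75 + (V_2 - V_3)/1.6 + (V_2 - V_5)/62 = 0
  Node 3: (V_3 - V_2)/1.6 + (V_3 - 0)/1800 + (V_3 - V_5)/62 = 0
  Node 5: (V_5 - V_1)/2000 + (V_5 - V_2)/62 + (V_5 - V_3)/62 + (V_5 - 0)/68000 = 0
Collecting terms (coefficients in siemens):
  0.1609·V_1 - 0.01333·V_2 - 0.0005·V_5 = 1.765
  0.6545·V_2 - 0.01333·V_1 - 0.625·V_3 - 0.01613·V_5 = 0
  0.6417·V_3 - 0.625·V_2 - 0.01613·V_5 = 0
  0.03277·V_5 - 0.0005·V_1 - 0.01613·V_2 - 0.01613·V_3 = 0
Solving these 4 simultaneous equations (Gaussian elimination) gives:
  V_1 = 11.96 V, V_2 = 11.48 V, V_3 = 11.47 V, V_5 = 11.48 V
Power in each resistor, P = (ΔV)²/R:
  P_R1 = (12 - 11.96)²/6.8 = 0.0002911 W
  P_R2 = (11.96 - 11.48)²/75 = 0.002981 W
  P_R3 = (11.48 - 11.47)²/1.6 = 0.00006267 W
  P_R4 = (11.47 - 0)²/1800 = 0.07312 W
  P_R5 = (11.96 - 11.48)²/2000 = 0.0001132 W
  P_R6 = (11.48 - 11.48)²/62 = 0.0000001325 W
  P_R7 = (11.47 - 11.48)²/62 = 0.0000008238 W
  P_R8 = (0 - 11.48)²/68000 = 0.001938 W
P_total = P_R1 + P_R2 + P_R3 + P_R4 + P_R5 + P_R6 + P_R7 + P_R8 = 0.07851 W

Final answer: 0.07851 W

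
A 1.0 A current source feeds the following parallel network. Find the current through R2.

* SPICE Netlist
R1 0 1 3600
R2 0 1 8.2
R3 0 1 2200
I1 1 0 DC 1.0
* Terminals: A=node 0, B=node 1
All resistors sit directly between nodes 0 and 1, so they are in parallel and share one voltage V; the full source current 1 A splits among them.
1/R_par = 1/3600 + 1/8.2 + 1/2200 = 0.1227 S  =>  R_par = 8.151 Ω
V = I × R_par = 1 × 8.151 = 8.151 V
I_R2 = V/R2 = 8.151/8.2 = 0.994 A

Final answer: 0.994 A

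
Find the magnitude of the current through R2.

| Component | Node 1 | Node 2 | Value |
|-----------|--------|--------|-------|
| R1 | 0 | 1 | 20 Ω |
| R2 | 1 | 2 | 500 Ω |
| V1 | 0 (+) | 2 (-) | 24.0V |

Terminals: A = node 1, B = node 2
Nodal analysis, taking node 2 as the 0 V reference.
Source V1 fixes V_0 = 24 V.
KCL at each unknown node (sum of currents leaving = 0; resistances in Ω):
  Node 1: (V_1 - 24)/20 + (V_1 - 0)/500 = 0
Collecting terms: 0.052 × V_1 = 1.2  =>  V_1 = 23.08 V
I_R2 = (V_1 - V_2)/R2 = (23.08 - 0)/500 = 0.04615 A
|I_R2| = 0.04615 A

Final answer: |I_R2| = 0.04615 A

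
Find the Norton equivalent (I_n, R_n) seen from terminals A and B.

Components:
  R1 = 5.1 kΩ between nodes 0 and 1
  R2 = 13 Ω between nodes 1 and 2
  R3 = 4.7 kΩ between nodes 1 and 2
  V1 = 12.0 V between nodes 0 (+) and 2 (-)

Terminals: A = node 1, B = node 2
Find the Thévenin equivalent first; then I_n = V_th/R_th and R_n = R_th.
Step 1 — V_th is the open-circuit voltage V_A - V_B (nothing connected across the terminals).
Nodal analysis, taking node 2 as the 0 V reference.
Source V1 fixes V_0 = 12 V.
KCL at each unknown node (sum of currents leaving = 0; resistances in Ω):
  Node 1: (V_1 - 12)/5100 + (V_1 - 0)/13 + (V_1 - 0)/4700 = 0
Collecting terms: 0.07733 × V_1 = 0.002353  =>  V_1 = 0.03043 V
V_th = V_1 - V_2 = 0.03043 - 0 = 0.03043 V
Step 2 — R_th: zero the source — replace V1 by a short circuit (node 2 merges into node 0) — and find the resistance seen between A (node 1) and B (node 0).
Reduce the network between node 1 (A) and node 0 (B) by series/parallel combination:
  Rp1 = R1 ‖ R2 ‖ R3 (parallel, all between nodes 0 and 1) = 1/(1/5100 + 1/13 + 1/4700) = 12.93 Ω
R_th = 12.93 Ω
I_n = V_th/R_th = 0.03043/12.93 = 0.002353 A, and R_n = R_th = 12.93 Ω

Final answer: I_n = 0.002353 A, R_n = 12.93 Ω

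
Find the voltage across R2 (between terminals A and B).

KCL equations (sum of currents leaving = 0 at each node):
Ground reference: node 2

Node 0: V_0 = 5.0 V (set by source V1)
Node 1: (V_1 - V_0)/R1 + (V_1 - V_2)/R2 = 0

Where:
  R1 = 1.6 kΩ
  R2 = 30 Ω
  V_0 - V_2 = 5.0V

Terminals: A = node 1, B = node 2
R1 and R2 are in series across V1 (node 0 → node 1 → node 2), and the output A–B is taken across R2, so this is a voltage divider.
Series current: I = V1/(R1 + R2) = 5/(1600 + 30) = 5/1630 = 0.003067 A
V_R2 = I × R2 = V1 × R2/(R1 + R2) = 5 × 30/1630 = 0.09202 V

Final answer: 0.09202 V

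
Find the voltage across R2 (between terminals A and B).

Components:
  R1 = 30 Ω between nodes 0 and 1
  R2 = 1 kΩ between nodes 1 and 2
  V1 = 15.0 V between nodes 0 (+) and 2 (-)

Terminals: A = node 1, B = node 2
R1 and R2 are in series across V1 (node 0 → node 1 → node 2), and the output A–B is taken across R2, so this is a voltage divider.
Series current: I = V1/(R1 + R2) = 15/(30 + 1000) = 15/1030 = 0.01456 A
V_R2 = I × R2 = V1 × R2/(R1 + R2) = 15 × 1000/1030 = 14.56 V

Final answer: 14.56 V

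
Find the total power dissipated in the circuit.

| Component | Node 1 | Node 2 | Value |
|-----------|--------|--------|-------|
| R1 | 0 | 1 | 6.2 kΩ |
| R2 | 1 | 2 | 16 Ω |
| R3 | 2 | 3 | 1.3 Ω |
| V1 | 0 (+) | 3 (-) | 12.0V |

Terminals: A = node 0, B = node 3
Nodal analysis, taking node 3 as the 0 V reference.
Source V1 fixes V_0 = 12 V.
KCL at each unknown node (sum of currents leaving = 0; resistances in Ω):
  Node 1: (V_1 - 12)/6200 + (V_1 - V_2)/16 = 0
  Node 2: (V_2 - V_1)/16 + (V_2 - 0)/1.3 = 0
Collecting terms (coefficients in siemens):
  0.06266·V_1 - 0.0625·V_2 = 0.001935
  0.8317·V_2 - 0.0625·V_1 = 0
Determinant D = (0.06266)(0.8317) - (-0.0625)(-0.0625) = 0.04821
V_1 = [(0.001935)(0.8317) - (-0.0625)(0)]/D = 0.03339 V
V_2 = [(0.06266)(0) - (0.001935)(-0.0625)]/D = 0.002509 V
Power in each resistor, P = (ΔV)²/R:
  P_R1 = (12 - 0.03339)²/6200 = 0.0231 W
  P_R2 = (0.03339 - 0.002509)²/16 = 0.0000596 W
  P_R3 = (0.002509 - 0)²/1.3 = 0.000004843 W
P_total = P_R1 + P_R2 + P_R3 = 0.02316 W

Final answer: 0.02316 W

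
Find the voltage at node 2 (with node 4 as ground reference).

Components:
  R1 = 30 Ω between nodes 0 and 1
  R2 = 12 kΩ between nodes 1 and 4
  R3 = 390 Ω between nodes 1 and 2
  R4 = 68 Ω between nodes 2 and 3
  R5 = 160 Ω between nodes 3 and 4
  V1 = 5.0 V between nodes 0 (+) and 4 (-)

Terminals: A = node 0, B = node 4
Nodal analysis, taking node 4 as the 0 V reference.
Source V1 fixes V_0 = 5 V.
KCL at each unknown node (sum of currents leaving = 0; resistances in Ω):
  Node 1: (V_1 - 5)/30 + (V_1 - 0)/12000 + (V_1 - V_2)/390 = 0
  Node 2: (V_2 - V_1)/390 + (V_2 - V_3)/68 = 0
  Node 3: (V_3 - V_2)/68 + (V_3 - 0)/160 = 0
Collecting terms (coefficients in siemens):
  0.03598·V_1 - 0.002564·V_2 = 0.1667
  0.01727·V_2 - 0.002564·V_1 - 0.01471·V_3 = 0
  0.02096·V_3 - 0.01471·V_2 = 0
Solving these 3 simultaneous equations (Gaussian elimination) gives:
  V_1 = 4.757 V, V_2 = 1.755 V, V_3 = 1.232 V
The requested potential is V_2 = 1.755 V.

Final answer: V_2 = 1.755 V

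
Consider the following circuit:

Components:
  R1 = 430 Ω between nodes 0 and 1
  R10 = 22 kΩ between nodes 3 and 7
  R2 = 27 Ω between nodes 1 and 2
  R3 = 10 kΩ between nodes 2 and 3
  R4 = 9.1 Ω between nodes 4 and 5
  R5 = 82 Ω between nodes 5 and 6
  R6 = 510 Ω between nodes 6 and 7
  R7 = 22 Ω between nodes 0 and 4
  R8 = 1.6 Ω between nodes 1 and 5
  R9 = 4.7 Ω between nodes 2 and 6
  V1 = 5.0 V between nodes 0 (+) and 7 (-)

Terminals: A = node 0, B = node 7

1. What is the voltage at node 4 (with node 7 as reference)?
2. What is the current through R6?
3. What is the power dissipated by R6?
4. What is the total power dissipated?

Nodal analysis, taking node 7 as the 0 V reference.
Source V1 fixes V_0 = 5 V.
KCL at each unknown node (sum of currents leaving = 0; resistances in Ω):
  Node 1: (V_1 - 5)/430 + (V_1 - V_2)/27 + (V_1 - V_5)/1.6 = 0
  Node 2: (V_2 - V_1)/27 + (V_2 - V_3)/10000 + (V_2 - V_6)/4.7 = 0
  Node 3: (V_3 - V_2)/10000 + (V_3 - 0)/22000 = 0
  Node 4: (V_4 - V_5)/9.1 + (V_4 - 5)/22 = 0
  Node 5: (V_5 - V_4)/9.1 + (V_5 - V_6)/82 + (V_5 - V_1)/1.6 = 0
  Node 6: (V_6 - V_5)/82 + (V_6 - 0)/510 + (V_6 - V_2)/4.7 = 0
Collecting terms (coefficients in siemens):
  0.6644·V_1 - 0.03704·V_2 - 0.625·V_5 = 0.01163
  0.2499·V_2 - 0.03704·V_1 - 0.0001·V_3 - 0.2128·V_6 = 0
  0.0001455·V_3 - 0.0001·V_2 = 0
  0.1553·V_4 - 0.1099·V_5 = 0.2273
  0.7471·V_5 - 0.625·V_1 - 0.1099·V_4 - 0.0122·V_6 = 0
  0.2269·V_6 - 0.2128·V_2 - 0.0122·V_5 = 0
Solving these 6 simultaneous equations (Gaussian elimination) gives:
  V_1 = 4.73 V, V_2 = 4.556 V, V_3 = 3.132 V, V_4 = 4.815 V
  V_5 = 4.739 V, V_6 = 4.527 V
Part 1:
  Read off the nodal solution: V_4 = 4.815 V
Part 2:
  I_R6 = (V_6 - V_7)/R6 = (4.527 - 0)/510 = 0.008876 A
  Magnitude: I_R6 = 0.008876 A
Part 3:
  I_R6 = (V_6 - V_7)/R6 = (4.527 - 0)/510 = 0.008876 A
  P_R6 = I_R6² × R6 = (0.008876)² × 510 = 0.04018 W
Part 4:
  Power in each resistor, P = (ΔV)²/R:
    P_R1 = (5 - 4.73)²/430 = 0.0001698 W
    P_R2 = (4.73 - 4.556)²/27 = 0.001116 W
    P_R3 = (4.556 - 3.132)²/10000 = 0.0002027 W
    P_R4 = (4.815 - 4.739)²/9.1 = 0.0006405 W
    P_R5 = (4.739 - 4.527)²/82 = 0.0005501 W
    P_R6 = (4.527 - 0)²/510 = 0.04018 W
    P_R7 = (5 - 4.815)²/22 = 0.001549 W
    P_R8 = (4.73 - 4.739)²/1.6 = 0.00005382 W
    P_R9 = (4.556 - 4.527)²/4.7 = 0.0001857 W
    P_R10 = (3.132 - 0)²/22000 = 0.000446 W
  P_total = P_R1 + P_R2 + P_R3 + P_R4 + P_R5 + P_R6 + P_R7 + P_R8 + P_R9 + P_R10 = 0.04509 W

Final answers:
1. V_4 = 4.815 V
2. I_R6 = 0.008876 A
3. P_R6 = 0.04018 W
4. P_total = 0.04509 W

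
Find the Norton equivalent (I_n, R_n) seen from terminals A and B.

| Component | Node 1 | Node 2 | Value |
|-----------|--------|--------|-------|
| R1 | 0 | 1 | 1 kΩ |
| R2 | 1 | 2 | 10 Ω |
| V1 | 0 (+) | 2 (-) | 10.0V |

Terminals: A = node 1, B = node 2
Find the Thévenin equivalent first; then I_n = V_th/R_th and R_n = R_th.
Step 1 — V_th is the open-circuit voltage V_A - V_B (nothing connected across the terminals).
Nodal analysis, taking node 2 as the 0 V reference.
Source V1 fixes V_0 = 10 V.
KCL at each unknown node (sum of currents leaving = 0; resistances in Ω):
  Node 1: (V_1 - 10)/1000 + (V_1 - 0)/10 = 0
Collecting terms: 0.101 × V_1 = 0.01  =>  V_1 = 0.09901 V
V_th = V_1 - V_2 = 0.09901 - 0 = 0.09901 V
Step 2 — R_th: zero the source — replace V1 by a short circuit (node 2 merges into node 0) — and find the resistance seen between A (node 1) and B (node 0).
Reduce the network between node 1 (A) and node 0 (B) by series/parallel combination:
  Rp1 = R1 ‖ R2 (parallel, both between nodes 0 and 1) = 1/(1/1000 + 1/10) = 9.901 Ω
R_th = 9.901 Ω
I_n = V_th/R_th = 0.09901/9.901 = 0.01 A, and R_n = R_th = 9.901 Ω

Final answer: I_n = 0.01 A, R_n = 9.901 Ω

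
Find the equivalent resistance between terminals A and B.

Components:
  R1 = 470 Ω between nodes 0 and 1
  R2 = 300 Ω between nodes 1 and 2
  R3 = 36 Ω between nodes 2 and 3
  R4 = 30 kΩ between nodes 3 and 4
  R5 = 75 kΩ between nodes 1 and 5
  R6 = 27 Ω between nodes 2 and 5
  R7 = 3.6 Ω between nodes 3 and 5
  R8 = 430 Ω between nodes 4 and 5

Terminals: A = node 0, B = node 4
The network is not a plain series/parallel combination. Inject a 1 A test current into terminal A (node 0) and return it from terminal B (node 4); then R_eq = V_A / (1 A).
Nodal analysis, taking node 4 as the 0 V reference.
Current source I_test pushes 1 A into node 0 and draws it out of node 4.
KCL at each unknown node (sum of currents leaving = 0; resistances in Ω):
  Node 0: (V_0 - V_1)/470 - 1 = 0
  Node 1: (V_1 - V_0)/470 + (V_1 - V_2)/300 + (V_1 - V_5)/75000 = 0
  Node 2: (V_2 - V_1)/300 + (V_2 - V_3)/36 + (V_2 - V_5)/27 = 0
  Node 3: (V_3 - V_2)/36 + (V_3 - 0)/30000 + (V_3 - V_5)/3.6 = 0
  Node 5: (V_5 - V_1)/75000 + (V_5 - V_2)/27 + (V_5 - V_3)/3.6 + (V_5 - 0)/430 = 0
Collecting terms (coefficients in siemens):
  0.002128·V_0 - 0.002128·V_1 = 1
  0.005474·V_1 - 0.002128·V_0 - 0.003333·V_2 - 0.00001333·V_5 = 0
  0.06815·V_2 - 0.003333·V_1 - 0.02778·V_3 - 0.03704·V_5 = 0
  0.3056·V_3 - 0.02778·V_2 - 0.2778·V_5 = 0
  0.3172·V_5 - 0.00001333·V_1 - 0.03704·V_2 - 0.2778·V_3 = 0
Solving these 5 simultaneous equations (Gaussian elimination) gives:
  V_0 = 1209 V, V_1 = 738.6 V, V_2 = 439.9 V, V_3 = 425.3 V
  V_5 = 423.9 V
R_eq = V_0 / 1 A = 1209 Ω = 1.209 kΩ

Final answer: 1.209 kΩ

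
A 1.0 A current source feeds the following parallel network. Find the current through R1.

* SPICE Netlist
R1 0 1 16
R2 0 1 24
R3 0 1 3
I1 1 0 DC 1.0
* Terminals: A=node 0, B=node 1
All resistors sit directly between nodes 0 and 1, so they are in parallel and share one voltage V; the full source current 1 A splits among them.
1/R_par = 1/16 + 1/24 + 1/3 = 0.4375 S  =>  R_par = 2.286 Ω
V = I × R_par = 1 × 2.286 = 2.286 V
I_R1 = V/R1 = 2.286/16 = 0.1429 A

Final answer: 0.1429 A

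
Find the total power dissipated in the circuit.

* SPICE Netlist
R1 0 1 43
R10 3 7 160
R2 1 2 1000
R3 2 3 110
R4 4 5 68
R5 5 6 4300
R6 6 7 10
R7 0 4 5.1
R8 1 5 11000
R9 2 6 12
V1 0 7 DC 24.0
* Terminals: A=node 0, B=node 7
Nodal analysis, taking node 7 as the 0 V reference.
Source V1 fixes V_0 = 24 V.
KCL at each unknown node (sum of currents leaving = 0; resistances in Ω):
  Node 1: (V_1 - 24)/43 + (V_1 - V_2)/1000 + (V_1 - V_5)/11000 = 0
  Node 2: (V_2 - V_1)/1000 + (V_2 - V_3)/110 + (V_2 - V_6)/12 = 0
  Node 3: (V_3 - V_2)/110 + (V_3 - 0)/160 = 0
  Node 4: (V_4 - V_5)/68 + (V_4 - 24)/5.1 = 0
  Node 5: (V_5 - V_4)/68 + (V_5 - V_6)/4300 + (V_5 - V_1)/11000 = 0
  Node 6: (V_6 - V_5)/4300 + (V_6 - 0)/10 + (V_6 - V_2)/12 = 0
Collecting terms (coefficients in siemens):
  0.02435·V_1 - 0.001·V_2 - 0.00009091·V_5 = 0.5581
  0.09342·V_2 - 0.001·V_1 - 0.009091·V_3 - 0.08333·V_6 = 0
  0.01534·V_3 - 0.009091·V_2 = 0
  0.2108·V_4 - 0.01471·V_5 = 4.706
  0.01503·V_5 - 0.00009091·V_1 - 0.01471·V_4 - 0.0002326·V_6 = 0
  0.1836·V_6 - 0.08333·V_2 - 0.0002326·V_5 = 0
Solving these 6 simultaneous equations (Gaussian elimination) gives:
  V_1 = 23.03 V, V_2 = 0.5084 V, V_3 = 0.3013 V, V_4 = 23.97 V
  V_5 = 23.6 V, V_6 = 0.2607 V
Power in each resistor, P = (ΔV)²/R:
  P_R1 = (24 - 23.03)²/43 = 0.02172 W
  P_R2 = (23.03 - 0.5084)²/1000 = 0.5074 W
  P_R3 = (0.5084 - 0.3013)²/110 = 0.00039 W
  P_R4 = (23.97 - 23.6)²/68 = 0.002041 W
  P_R5 = (23.6 - 0.2607)²/4300 = 0.1267 W
  P_R6 = (0.2607 - 0)²/10 = 0.006796 W
  P_R7 = (24 - 23.97)²/5.1 = 0.0001531 W
  P_R8 = (23.03 - 23.6)²/11000 = 0.00002911 W
  P_R9 = (0.5084 - 0.2607)²/12 = 0.005113 W
  P_R10 = (0.3013 - 0)²/160 = 0.0005673 W
P_total = P_R1 + P_R2 + P_R3 + P_R4 + P_R5 + P_R6 + P_R7 + P_R8 + P_R9 + P_R10 = 0.6709 W

Final answer: 0.6709 W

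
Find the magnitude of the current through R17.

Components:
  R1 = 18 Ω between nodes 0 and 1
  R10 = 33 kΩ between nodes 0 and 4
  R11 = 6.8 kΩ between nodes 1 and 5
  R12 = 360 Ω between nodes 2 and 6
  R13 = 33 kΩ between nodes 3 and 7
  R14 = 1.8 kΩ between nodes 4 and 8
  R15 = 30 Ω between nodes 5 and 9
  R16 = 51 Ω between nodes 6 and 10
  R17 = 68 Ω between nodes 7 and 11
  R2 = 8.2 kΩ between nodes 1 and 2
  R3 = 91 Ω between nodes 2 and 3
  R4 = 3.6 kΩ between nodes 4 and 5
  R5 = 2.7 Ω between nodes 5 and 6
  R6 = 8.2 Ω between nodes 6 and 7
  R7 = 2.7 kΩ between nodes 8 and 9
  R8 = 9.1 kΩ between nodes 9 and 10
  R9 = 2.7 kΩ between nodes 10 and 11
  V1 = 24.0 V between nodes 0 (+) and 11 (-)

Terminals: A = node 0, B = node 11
Nodal analysis, taking node 11 as the 0 V reference.
Source V1 fixes V_0 = 24 V.
KCL at each unknown node (sum of currents leaving = 0; resistances in Ω):
  Node 1: (V_1 - 24)/18 + (V_1 - V_2)/8200 + (V_1 - V_5)/6800 = 0
  Node 2: (V_2 - V_1)/8200 + (V_2 - V_3)/91 + (V_2 - V_6)/360 = 0
  Node 3: (V_3 - V_2)/91 + (V_3 - V_7)/33000 = 0
  Node 4: (V_4 - V_5)/3600 + (V_4 - 24)/33000 + (V_4 - V_8)/1800 = 0
  Node 5: (V_5 - V_4)/3600 + (V_5 - V_6)/2.7 + (V_5 - V_1)/6800 + (V_5 - V_9)/30 = 0
  Node 6: (V_6 - V_5)/2.7 + (V_6 - V_7)/8.2 + (V_6 - V_2)/360 + (V_6 - V_10)/51 = 0
  Node 7: (V_7 - V_6)/8.2 + (V_7 - V_3)/33000 + (V_7 - 0)/68 = 0
  Node 8: (V_8 - V_9)/2700 + (V_8 - V_4)/1800 = 0
  Node 9: (V_9 - V_8)/2700 + (V_9 - V_10)/9100 + (V_9 - V_5)/30 = 0
  Node 10: (V_10 - V_9)/9100 + (V_10 - 0)/2700 + (V_10 - V_6)/51 = 0
Collecting terms (coefficients in siemens):
  0.05582·V_1 - 0.000122·V_2 - 0.0001471·V_5 = 1.333
  0.01389·V_2 - 0.000122·V_1 - 0.01099·V_3 - 0.002778·V_6 = 0
  0.01102·V_3 - 0.01099·V_2 - 0.0000303·V_7 = 0
  0.0008636·V_4 - 0.0002778·V_5 - 0.0005556·V_8 = 0.0007273
  0.4041·V_5 - 0.0001471·V_1 - 0.0002778·V_4 - 0.3704·V_6 - 0.03333·V_9 = 0
  0.5147·V_6 - 0.002778·V_2 - 0.3704·V_5 - 0.122·V_7 - 0.01961·V_10 = 0
  0.1367·V_7 - 0.0000303·V_3 - 0.122·V_6 = 0
  0.0009259·V_8 - 0.0005556·V_4 - 0.0003704·V_9 = 0
  0.03381·V_9 - 0.03333·V_5 - 0.0003704·V_8 - 0.0001099·V_10 = 0
  0.02009·V_10 - 0.01961·V_6 - 0.0001099·V_9 = 0
Solving these 10 simultaneous equations (Gaussian elimination) gives:
  V_1 = 23.89 V, V_2 = 1.48 V, V_3 = 1.477 V, V_4 = 1.864 V
  V_5 = 0.518 V, V_6 = 0.5069 V, V_7 = 0.4526 V, V_8 = 1.329 V
  V_9 = 0.5268 V, V_10 = 0.4977 V
I_R17 = (V_7 - V_11)/R17 = (0.4526 - 0)/68 = 0.006656 A
|I_R17| = 0.006656 A

Final answer: |I_R17| = 0.006656 A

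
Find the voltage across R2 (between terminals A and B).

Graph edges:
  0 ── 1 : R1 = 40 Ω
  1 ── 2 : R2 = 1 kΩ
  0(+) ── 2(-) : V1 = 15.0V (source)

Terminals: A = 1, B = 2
R1 and R2 are in series across V1 (node 0 → node 1 → node 2), and the output A–B is taken across R2, so this is a voltage divider.
Series current: I = V1/(R1 + R2) = 15/(40 + 1000) = 15/1040 = 0.01442 A
V_R2 = I × R2 = V1 × R2/(R1 + R2) = 15 × 1000/1040 = 14.42 V

Final answer: 14.42 V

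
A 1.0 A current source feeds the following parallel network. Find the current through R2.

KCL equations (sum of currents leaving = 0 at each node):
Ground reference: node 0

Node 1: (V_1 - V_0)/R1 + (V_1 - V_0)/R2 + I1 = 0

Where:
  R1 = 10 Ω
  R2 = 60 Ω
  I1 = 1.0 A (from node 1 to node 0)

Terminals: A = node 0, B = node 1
All resistors sit directly between nodes 0 and 1, so they are in parallel and share one voltage V; the full source current 1 A splits among them.
1/R_par = 1/10 + 1/60 = 0.1167 S  =>  R_par = 8.571 Ω
V = I × R_par = 1 × 8.571 = 8.571 V
I_R2 = V/R2 = 8.571/60 = 0.1429 A

Final answer: 0.1429 A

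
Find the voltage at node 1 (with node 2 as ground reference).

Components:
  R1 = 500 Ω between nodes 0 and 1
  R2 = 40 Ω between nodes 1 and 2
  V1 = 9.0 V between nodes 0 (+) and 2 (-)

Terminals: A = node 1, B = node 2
Nodal analysis, taking node 2 as the 0 V reference.
Source V1 fixes V_0 = 9 V.
KCL at each unknown node (sum of currents leaving = 0; resistances in Ω):
  Node 1: (V_1 - 9)/500 + (V_1 - 0)/40 = 0
Collecting terms: 0.027 × V_1 = 0.018  =>  V_1 = 0.6667 V
The requested potential is V_1 = 0.6667 V.

Final answer: V_1 = 0.6667 V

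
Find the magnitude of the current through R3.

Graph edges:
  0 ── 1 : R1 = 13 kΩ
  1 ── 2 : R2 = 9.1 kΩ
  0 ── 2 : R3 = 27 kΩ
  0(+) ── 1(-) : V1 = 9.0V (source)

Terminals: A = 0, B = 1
Nodal analysis, taking node 1 as the 0 V reference.
Source V1 fixes V_0 = 9 V.
KCL at each unknown node (sum of currents leaving = 0; resistances in Ω):
  Node 2: (V_2 - 0)/9100 + (V_2 - 9)/27000 = 0
Collecting terms: 0.0001469 × V_2 = 0.0003333  =>  V_2 = 2.269 V
I_R3 = (V_0 - V_2)/R3 = (9 - 2.269)/27000 = 0.0002493 A
|I_R3| = 0.0002493 A

Final answer: |I_R3| = 0.0002493 A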